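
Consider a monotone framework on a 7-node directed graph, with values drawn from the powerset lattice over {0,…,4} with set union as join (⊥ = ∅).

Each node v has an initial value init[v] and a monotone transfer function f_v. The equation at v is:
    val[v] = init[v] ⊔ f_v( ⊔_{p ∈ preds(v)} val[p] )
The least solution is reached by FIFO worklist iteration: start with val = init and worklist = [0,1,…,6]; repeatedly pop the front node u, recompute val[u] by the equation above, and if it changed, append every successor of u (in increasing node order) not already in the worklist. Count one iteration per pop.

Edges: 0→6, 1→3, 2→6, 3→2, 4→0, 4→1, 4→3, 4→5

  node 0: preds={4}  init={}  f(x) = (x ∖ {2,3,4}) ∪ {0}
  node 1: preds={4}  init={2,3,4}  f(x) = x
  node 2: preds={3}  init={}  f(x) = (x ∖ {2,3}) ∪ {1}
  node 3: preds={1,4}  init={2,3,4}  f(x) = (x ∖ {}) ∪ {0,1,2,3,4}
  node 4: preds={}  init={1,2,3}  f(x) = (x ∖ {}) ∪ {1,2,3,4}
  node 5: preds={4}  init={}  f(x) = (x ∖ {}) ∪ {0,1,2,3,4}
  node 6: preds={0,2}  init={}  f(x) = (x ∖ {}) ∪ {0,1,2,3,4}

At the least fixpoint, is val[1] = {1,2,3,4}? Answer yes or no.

Worklist (12 pops):
  #1 pop 0: in={1,2,3} → {0,1} (was {}); enqueue []
  #2 pop 1: in={1,2,3} → {1,2,3,4} (was {2,3,4}); enqueue []
  #3 pop 2: in={2,3,4} → {1,4} (was {}); enqueue []
  #4 pop 3: in={1,2,3,4} → {0,1,2,3,4} (was {2,3,4}); enqueue [2]
  #5 pop 4: in={} → {1,2,3,4} (was {1,2,3}); enqueue [0,1,3]
  #6 pop 5: in={1,2,3,4} → {0,1,2,3,4} (was {}); enqueue []
  #7 pop 6: in={0,1,4} → {0,1,2,3,4} (was {}); enqueue []
  #8 pop 2: in={0,1,2,3,4} → {0,1,4} (was {1,4}); enqueue [6]
  #9 pop 0: in={1,2,3,4} → {0,1} (no change)
  #10 pop 1: in={1,2,3,4} → {1,2,3,4} (no change)
  #11 pop 3: in={1,2,3,4} → {0,1,2,3,4} (no change)
  #12 pop 6: in={0,1,4} → {0,1,2,3,4} (no change)

Fixpoint:
  val[0] = {0,1}
  val[1] = {1,2,3,4}
  val[2] = {0,1,4}
  val[3] = {0,1,2,3,4}
  val[4] = {1,2,3,4}
  val[5] = {0,1,2,3,4}
  val[6] = {0,1,2,3,4}

yes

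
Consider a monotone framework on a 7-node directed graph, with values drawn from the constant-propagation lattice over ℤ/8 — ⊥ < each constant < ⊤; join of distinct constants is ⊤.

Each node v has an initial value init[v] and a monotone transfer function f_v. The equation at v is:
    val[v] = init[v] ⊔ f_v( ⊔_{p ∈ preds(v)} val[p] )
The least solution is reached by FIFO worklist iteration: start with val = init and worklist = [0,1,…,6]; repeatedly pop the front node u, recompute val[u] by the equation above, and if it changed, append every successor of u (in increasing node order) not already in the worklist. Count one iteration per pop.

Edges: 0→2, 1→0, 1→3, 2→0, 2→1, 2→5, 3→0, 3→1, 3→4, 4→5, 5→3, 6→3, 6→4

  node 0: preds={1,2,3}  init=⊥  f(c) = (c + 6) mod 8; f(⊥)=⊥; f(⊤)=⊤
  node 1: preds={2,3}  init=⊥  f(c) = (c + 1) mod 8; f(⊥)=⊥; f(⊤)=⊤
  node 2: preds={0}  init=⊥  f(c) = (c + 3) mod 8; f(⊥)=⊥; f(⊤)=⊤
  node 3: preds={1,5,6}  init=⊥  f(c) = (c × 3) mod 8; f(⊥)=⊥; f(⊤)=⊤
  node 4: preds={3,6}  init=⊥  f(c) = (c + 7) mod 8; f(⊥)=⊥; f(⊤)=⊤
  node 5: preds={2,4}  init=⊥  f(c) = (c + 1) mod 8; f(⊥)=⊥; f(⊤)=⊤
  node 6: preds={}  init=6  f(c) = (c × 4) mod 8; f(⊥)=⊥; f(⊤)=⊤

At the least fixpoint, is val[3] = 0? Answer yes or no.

no

Iteration log — 20 steps:
  step 1. node 0  ⊔preds=⊥  new=⊥  stable
  step 2. node 1  ⊔preds=⊥  new=⊥  stable
  step 3. node 2  ⊔preds=⊥  new=⊥  stable
  step 4. node 3  ⊔preds=6  new=2  old=⊥  +wl: 0,1
  step 5. node 4  ⊔preds=⊤  new=⊤  old=⊥  +wl: 
  step 6. node 5  ⊔preds=⊤  new=⊤  old=⊥  +wl: 3
  step 7. node 6  ⊔preds=⊥  new=6  stable
  step 8. node 0  ⊔preds=2  new=0  old=⊥  +wl: 2
  step 9. node 1  ⊔preds=2  new=3  old=⊥  +wl: 0
  step 10. node 3  ⊔preds=⊤  new=⊤  old=2  +wl: 1,4
  step 11. node 2  ⊔preds=0  new=3  old=⊥  +wl: 5
  step 12. node 0  ⊔preds=⊤  new=⊤  old=0  +wl: 2
  step 13. node 1  ⊔preds=⊤  new=⊤  old=3  +wl: 0,3
  step 14. node 4  ⊔preds=⊤  new=⊤  stable
  step 15. node 5  ⊔preds=⊤  new=⊤  stable
  step 16. node 2  ⊔preds=⊤  new=⊤  old=3  +wl: 1,5
  step 17. node 0  ⊔preds=⊤  new=⊤  stable
  step 18. node 3  ⊔preds=⊤  new=⊤  stable
  step 19. node 1  ⊔preds=⊤  new=⊤  stable
  step 20. node 5  ⊔preds=⊤  new=⊤  stable

Least fixpoint reached:
  node 0: ⊤
  node 1: ⊤
  node 2: ⊤
  node 3: ⊤
  node 4: ⊤
  node 5: ⊤
  node 6: 6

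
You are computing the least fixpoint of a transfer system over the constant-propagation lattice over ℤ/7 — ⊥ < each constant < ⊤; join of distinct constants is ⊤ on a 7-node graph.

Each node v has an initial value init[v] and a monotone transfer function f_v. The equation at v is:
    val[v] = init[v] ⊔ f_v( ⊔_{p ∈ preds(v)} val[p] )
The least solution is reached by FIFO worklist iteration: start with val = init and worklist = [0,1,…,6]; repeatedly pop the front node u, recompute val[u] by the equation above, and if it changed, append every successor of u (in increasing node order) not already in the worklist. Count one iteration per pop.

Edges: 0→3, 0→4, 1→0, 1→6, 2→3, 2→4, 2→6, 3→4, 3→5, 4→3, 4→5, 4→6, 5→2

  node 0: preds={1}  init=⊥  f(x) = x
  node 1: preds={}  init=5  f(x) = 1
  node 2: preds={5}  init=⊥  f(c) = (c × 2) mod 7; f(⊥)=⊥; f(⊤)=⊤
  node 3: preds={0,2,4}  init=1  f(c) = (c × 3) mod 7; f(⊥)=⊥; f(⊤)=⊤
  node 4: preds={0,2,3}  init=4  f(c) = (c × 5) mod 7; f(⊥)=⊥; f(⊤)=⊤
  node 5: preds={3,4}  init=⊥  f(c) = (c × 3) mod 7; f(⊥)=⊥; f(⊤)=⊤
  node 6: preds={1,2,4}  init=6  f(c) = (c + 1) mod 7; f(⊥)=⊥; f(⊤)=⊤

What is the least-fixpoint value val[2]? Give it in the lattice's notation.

Iteration log — 13 steps:
  step 1. node 0  ⊔preds=5  new=5  old=⊥  +wl: 
  step 2. node 1  ⊔preds=⊥  new=⊤  old=5  +wl: 0
  step 3. node 2  ⊔preds=⊥  new=⊥  stable
  step 4. node 3  ⊔preds=⊤  new=⊤  old=1  +wl: 
  step 5. node 4  ⊔preds=⊤  new=⊤  old=4  +wl: 3
  step 6. node 5  ⊔preds=⊤  new=⊤  old=⊥  +wl: 2
  step 7. node 6  ⊔preds=⊤  new=⊤  old=6  +wl: 
  step 8. node 0  ⊔preds=⊤  new=⊤  old=5  +wl: 4
  step 9. node 3  ⊔preds=⊤  new=⊤  stable
  step 10. node 2  ⊔preds=⊤  new=⊤  old=⊥  +wl: 3,6
  step 11. node 4  ⊔preds=⊤  new=⊤  stable
  step 12. node 3  ⊔preds=⊤  new=⊤  stable
  step 13. node 6  ⊔preds=⊤  new=⊤  stable

Least fixpoint reached:
  node 0: ⊤
  node 1: ⊤
  node 2: ⊤
  node 3: ⊤
  node 4: ⊤
  node 5: ⊤
  node 6: ⊤

⊤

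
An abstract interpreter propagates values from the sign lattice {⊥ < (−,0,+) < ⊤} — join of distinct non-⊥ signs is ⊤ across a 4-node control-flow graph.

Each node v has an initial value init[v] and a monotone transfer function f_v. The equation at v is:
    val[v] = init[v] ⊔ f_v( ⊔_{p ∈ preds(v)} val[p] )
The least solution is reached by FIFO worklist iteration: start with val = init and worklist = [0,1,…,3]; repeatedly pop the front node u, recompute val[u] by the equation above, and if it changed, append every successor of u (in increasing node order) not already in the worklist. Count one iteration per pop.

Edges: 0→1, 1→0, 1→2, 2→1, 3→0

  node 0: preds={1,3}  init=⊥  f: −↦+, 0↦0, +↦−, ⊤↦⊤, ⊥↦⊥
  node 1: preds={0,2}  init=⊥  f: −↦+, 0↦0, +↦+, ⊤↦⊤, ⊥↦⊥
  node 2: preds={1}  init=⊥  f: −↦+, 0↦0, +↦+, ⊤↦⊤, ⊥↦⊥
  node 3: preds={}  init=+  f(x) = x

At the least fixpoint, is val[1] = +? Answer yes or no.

no

Iteration log — 9 steps:
  step 1. node 0  ⊔preds=+  new=−  old=⊥  +wl: 
  step 2. node 1  ⊔preds=−  new=+  old=⊥  +wl: 0
  step 3. node 2  ⊔preds=+  new=+  old=⊥  +wl: 1
  step 4. node 3  ⊔preds=⊥  new=+  stable
  step 5. node 0  ⊔preds=+  new=−  stable
  step 6. node 1  ⊔preds=⊤  new=⊤  old=+  +wl: 0,2
  step 7. node 0  ⊔preds=⊤  new=⊤  old=−  +wl: 1
  step 8. node 2  ⊔preds=⊤  new=⊤  old=+  +wl: 
  step 9. node 1  ⊔preds=⊤  new=⊤  stable

Least fixpoint reached:
  node 0: ⊤
  node 1: ⊤
  node 2: ⊤
  node 3: +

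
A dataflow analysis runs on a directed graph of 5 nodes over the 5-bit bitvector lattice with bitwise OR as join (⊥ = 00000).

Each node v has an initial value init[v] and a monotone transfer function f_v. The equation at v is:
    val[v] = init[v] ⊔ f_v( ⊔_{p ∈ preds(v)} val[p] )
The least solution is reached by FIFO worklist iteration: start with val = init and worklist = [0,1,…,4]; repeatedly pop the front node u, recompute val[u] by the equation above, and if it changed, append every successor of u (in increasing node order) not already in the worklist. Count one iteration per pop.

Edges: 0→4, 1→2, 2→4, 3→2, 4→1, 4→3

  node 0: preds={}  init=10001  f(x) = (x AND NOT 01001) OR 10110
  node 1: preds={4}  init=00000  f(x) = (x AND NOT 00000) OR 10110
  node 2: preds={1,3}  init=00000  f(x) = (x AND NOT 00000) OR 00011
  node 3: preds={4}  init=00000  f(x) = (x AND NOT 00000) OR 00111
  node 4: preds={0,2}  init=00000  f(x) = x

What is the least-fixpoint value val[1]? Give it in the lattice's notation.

10111

Trace (9 dequeues):
  [1] u=0 | in 00000 | out 10111 | prev 10001 | push {}
  [2] u=1 | in 00000 | out 10110 | prev 00000 | push {}
  [3] u=2 | in 10110 | out 10111 | prev 00000 | push {}
  [4] u=3 | in 00000 | out 00111 | prev 00000 | push {2}
  [5] u=4 | in 10111 | out 10111 | prev 00000 | push {1,3}
  [6] u=2 | in 10111 | out 10111 | ==
  [7] u=1 | in 10111 | out 10111 | prev 10110 | push {2}
  [8] u=3 | in 10111 | out 10111 | prev 00111 | push {}
  [9] u=2 | in 10111 | out 10111 | ==

Converged values:
  [0] 10111
  [1] 10111
  [2] 10111
  [3] 10111
  [4] 10111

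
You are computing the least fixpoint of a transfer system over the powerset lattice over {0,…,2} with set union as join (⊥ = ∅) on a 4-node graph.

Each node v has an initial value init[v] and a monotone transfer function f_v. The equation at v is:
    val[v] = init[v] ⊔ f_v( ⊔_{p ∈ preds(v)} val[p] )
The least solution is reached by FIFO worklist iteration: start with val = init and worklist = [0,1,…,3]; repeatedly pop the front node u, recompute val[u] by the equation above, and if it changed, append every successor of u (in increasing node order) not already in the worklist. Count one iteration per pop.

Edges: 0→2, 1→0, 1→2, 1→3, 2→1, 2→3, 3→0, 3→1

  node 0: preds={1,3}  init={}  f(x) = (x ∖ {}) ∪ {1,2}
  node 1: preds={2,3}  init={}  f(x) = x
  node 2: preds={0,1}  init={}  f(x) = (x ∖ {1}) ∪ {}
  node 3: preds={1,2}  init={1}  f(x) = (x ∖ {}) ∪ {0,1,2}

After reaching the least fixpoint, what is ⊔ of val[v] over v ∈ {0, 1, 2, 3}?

{0,1,2}

Trace (10 dequeues):
  [1] u=0 | in {1} | out {1,2} | prev {} | push {}
  [2] u=1 | in {1} | out {1} | prev {} | push {0}
  [3] u=2 | in {1,2} | out {2} | prev {} | push {1}
  [4] u=3 | in {1,2} | out {0,1,2} | prev {1} | push {}
  [5] u=0 | in {0,1,2} | out {0,1,2} | prev {1,2} | push {2}
  [6] u=1 | in {0,1,2} | out {0,1,2} | prev {1} | push {0,3}
  [7] u=2 | in {0,1,2} | out {0,2} | prev {2} | push {1}
  [8] u=0 | in {0,1,2} | out {0,1,2} | ==
  [9] u=3 | in {0,1,2} | out {0,1,2} | ==
  [10] u=1 | in {0,1,2} | out {0,1,2} | ==

Converged values:
  [0] {0,1,2}
  [1] {0,1,2}
  [2] {0,2}
  [3] {0,1,2}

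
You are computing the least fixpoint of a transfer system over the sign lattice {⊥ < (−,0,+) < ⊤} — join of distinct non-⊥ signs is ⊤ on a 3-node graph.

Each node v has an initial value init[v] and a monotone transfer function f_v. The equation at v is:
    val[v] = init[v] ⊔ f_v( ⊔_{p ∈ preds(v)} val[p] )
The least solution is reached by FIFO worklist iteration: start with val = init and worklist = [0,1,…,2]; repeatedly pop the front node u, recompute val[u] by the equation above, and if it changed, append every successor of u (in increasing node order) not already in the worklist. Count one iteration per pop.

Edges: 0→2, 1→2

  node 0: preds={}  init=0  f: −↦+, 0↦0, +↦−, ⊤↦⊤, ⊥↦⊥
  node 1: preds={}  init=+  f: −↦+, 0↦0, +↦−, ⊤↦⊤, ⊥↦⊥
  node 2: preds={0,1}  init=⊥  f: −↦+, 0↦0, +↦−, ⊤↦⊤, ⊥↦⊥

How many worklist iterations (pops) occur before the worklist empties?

3

Iteration log — 3 steps:
  step 1. node 0  ⊔preds=⊥  new=0  stable
  step 2. node 1  ⊔preds=⊥  new=+  stable
  step 3. node 2  ⊔preds=⊤  new=⊤  old=⊥  +wl: 

Least fixpoint reached:
  node 0: 0
  node 1: +
  node 2: ⊤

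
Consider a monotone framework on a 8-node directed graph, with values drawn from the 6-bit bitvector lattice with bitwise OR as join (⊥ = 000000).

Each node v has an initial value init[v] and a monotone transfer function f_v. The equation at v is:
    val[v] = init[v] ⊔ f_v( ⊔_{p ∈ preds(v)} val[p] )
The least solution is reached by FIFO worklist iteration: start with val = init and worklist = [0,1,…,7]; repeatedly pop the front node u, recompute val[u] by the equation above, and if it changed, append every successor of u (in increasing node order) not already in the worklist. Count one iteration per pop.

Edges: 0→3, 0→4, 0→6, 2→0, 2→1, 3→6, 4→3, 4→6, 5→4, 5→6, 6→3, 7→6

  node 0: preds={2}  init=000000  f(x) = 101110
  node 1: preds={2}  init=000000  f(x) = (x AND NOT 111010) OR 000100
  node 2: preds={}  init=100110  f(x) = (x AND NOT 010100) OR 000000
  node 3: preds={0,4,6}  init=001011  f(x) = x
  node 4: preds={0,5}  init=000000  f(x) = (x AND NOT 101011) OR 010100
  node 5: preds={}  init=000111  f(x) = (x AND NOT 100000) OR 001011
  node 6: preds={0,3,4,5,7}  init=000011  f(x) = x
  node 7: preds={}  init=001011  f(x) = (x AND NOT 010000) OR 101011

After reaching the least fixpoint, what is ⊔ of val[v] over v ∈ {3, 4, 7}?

111111

Worklist (11 pops):
  #1 pop 0: in=100110 → 101110 (was 000000); enqueue []
  #2 pop 1: in=100110 → 000100 (was 000000); enqueue []
  #3 pop 2: in=000000 → 100110 (no change)
  #4 pop 3: in=101111 → 101111 (was 001011); enqueue []
  #5 pop 4: in=101111 → 010100 (was 000000); enqueue [3]
  #6 pop 5: in=000000 → 001111 (was 000111); enqueue [4]
  #7 pop 6: in=111111 → 111111 (was 000011); enqueue []
  #8 pop 7: in=000000 → 101011 (was 001011); enqueue [6]
  #9 pop 3: in=111111 → 111111 (was 101111); enqueue []
  #10 pop 4: in=101111 → 010100 (no change)
  #11 pop 6: in=111111 → 111111 (no change)

Fixpoint:
  val[0] = 101110
  val[1] = 000100
  val[2] = 100110
  val[3] = 111111
  val[4] = 010100
  val[5] = 001111
  val[6] = 111111
  val[7] = 101011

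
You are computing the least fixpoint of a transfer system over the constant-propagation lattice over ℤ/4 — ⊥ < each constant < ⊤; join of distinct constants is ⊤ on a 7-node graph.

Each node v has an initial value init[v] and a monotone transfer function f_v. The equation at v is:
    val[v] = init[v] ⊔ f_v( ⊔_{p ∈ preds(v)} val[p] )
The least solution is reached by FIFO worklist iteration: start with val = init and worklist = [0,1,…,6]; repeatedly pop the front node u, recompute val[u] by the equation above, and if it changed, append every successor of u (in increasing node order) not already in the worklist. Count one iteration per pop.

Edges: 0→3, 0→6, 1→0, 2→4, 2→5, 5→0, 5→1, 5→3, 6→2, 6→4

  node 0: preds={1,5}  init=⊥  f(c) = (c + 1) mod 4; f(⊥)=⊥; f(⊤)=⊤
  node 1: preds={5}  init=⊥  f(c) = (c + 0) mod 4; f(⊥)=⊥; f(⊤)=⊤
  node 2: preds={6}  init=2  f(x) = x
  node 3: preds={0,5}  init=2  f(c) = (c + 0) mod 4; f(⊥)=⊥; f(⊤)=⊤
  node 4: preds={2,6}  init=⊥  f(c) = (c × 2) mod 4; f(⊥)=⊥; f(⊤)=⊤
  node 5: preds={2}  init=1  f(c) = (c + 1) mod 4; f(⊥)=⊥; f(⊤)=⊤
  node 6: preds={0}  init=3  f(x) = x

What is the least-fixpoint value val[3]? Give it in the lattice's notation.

⊤

Trace (14 dequeues):
  [1] u=0 | in 1 | out 2 | prev ⊥ | push {}
  [2] u=1 | in 1 | out 1 | prev ⊥ | push {0}
  [3] u=2 | in 3 | out ⊤ | prev 2 | push {}
  [4] u=3 | in ⊤ | out ⊤ | prev 2 | push {}
  [5] u=4 | in ⊤ | out ⊤ | prev ⊥ | push {}
  [6] u=5 | in ⊤ | out ⊤ | prev 1 | push {1,3}
  [7] u=6 | in 2 | out ⊤ | prev 3 | push {2,4}
  [8] u=0 | in ⊤ | out ⊤ | prev 2 | push {6}
  [9] u=1 | in ⊤ | out ⊤ | prev 1 | push {0}
  [10] u=3 | in ⊤ | out ⊤ | ==
  [11] u=2 | in ⊤ | out ⊤ | ==
  [12] u=4 | in ⊤ | out ⊤ | ==
  [13] u=6 | in ⊤ | out ⊤ | ==
  [14] u=0 | in ⊤ | out ⊤ | ==

Converged values:
  [0] ⊤
  [1] ⊤
  [2] ⊤
  [3] ⊤
  [4] ⊤
  [5] ⊤
  [6] ⊤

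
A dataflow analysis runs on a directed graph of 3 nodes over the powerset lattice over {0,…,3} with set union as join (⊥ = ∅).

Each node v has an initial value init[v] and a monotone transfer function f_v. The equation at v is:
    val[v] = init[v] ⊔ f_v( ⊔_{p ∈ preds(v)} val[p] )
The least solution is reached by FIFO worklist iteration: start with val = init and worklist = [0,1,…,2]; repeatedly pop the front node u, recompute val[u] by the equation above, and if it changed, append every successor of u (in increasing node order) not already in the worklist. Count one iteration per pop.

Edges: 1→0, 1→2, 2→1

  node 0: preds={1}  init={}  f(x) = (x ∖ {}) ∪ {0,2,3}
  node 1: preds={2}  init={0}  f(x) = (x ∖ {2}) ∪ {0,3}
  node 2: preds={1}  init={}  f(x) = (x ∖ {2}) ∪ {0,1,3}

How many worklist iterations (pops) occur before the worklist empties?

7

Iteration log — 7 steps:
  step 1. node 0  ⊔preds={0}  new={0,2,3}  old={}  +wl: 
  step 2. node 1  ⊔preds={}  new={0,3}  old={0}  +wl: 0
  step 3. node 2  ⊔preds={0,3}  new={0,1,3}  old={}  +wl: 1
  step 4. node 0  ⊔preds={0,3}  new={0,2,3}  stable
  step 5. node 1  ⊔preds={0,1,3}  new={0,1,3}  old={0,3}  +wl: 0,2
  step 6. node 0  ⊔preds={0,1,3}  new={0,1,2,3}  old={0,2,3}  +wl: 
  step 7. node 2  ⊔preds={0,1,3}  new={0,1,3}  stable

Least fixpoint reached:
  node 0: {0,1,2,3}
  node 1: {0,1,3}
  node 2: {0,1,3}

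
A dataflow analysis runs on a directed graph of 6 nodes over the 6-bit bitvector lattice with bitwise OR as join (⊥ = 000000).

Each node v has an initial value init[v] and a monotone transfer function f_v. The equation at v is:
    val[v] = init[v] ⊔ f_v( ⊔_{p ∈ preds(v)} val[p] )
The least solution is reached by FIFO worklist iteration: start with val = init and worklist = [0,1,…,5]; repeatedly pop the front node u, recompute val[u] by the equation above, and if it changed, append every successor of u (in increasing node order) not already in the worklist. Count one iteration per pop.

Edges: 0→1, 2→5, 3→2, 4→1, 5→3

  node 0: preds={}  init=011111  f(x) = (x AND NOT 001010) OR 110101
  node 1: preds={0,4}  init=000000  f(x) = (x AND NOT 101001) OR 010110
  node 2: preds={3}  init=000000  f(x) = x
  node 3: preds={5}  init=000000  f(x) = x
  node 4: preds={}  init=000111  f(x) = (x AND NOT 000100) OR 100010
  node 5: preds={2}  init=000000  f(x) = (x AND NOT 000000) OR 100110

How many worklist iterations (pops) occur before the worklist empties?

Trace (10 dequeues):
  [1] u=0 | in 000000 | out 111111 | prev 011111 | push {}
  [2] u=1 | in 111111 | out 010110 | prev 000000 | push {}
  [3] u=2 | in 000000 | out 000000 | ==
  [4] u=3 | in 000000 | out 000000 | ==
  [5] u=4 | in 000000 | out 100111 | prev 000111 | push {1}
  [6] u=5 | in 000000 | out 100110 | prev 000000 | push {3}
  [7] u=1 | in 111111 | out 010110 | ==
  [8] u=3 | in 100110 | out 100110 | prev 000000 | push {2}
  [9] u=2 | in 100110 | out 100110 | prev 000000 | push {5}
  [10] u=5 | in 100110 | out 100110 | ==

Converged values:
  [0] 111111
  [1] 010110
  [2] 100110
  [3] 100110
  [4] 100111
  [5] 100110

10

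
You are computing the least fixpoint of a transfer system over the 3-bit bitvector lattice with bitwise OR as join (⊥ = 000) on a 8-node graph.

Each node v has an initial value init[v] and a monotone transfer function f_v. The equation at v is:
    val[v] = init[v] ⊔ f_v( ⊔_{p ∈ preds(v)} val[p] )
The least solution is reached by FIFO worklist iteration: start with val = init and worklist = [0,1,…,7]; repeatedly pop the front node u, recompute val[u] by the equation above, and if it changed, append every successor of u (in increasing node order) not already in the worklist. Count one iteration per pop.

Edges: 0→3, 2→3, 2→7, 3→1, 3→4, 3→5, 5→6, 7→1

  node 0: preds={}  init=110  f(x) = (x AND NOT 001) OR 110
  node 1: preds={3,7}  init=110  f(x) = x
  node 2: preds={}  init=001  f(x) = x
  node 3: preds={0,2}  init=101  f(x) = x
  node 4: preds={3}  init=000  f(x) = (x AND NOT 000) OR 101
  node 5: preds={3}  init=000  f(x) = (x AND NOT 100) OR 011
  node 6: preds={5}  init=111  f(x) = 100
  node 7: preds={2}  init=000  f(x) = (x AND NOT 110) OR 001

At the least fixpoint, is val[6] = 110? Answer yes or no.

no

Trace (9 dequeues):
  [1] u=0 | in 000 | out 110 | ==
  [2] u=1 | in 101 | out 111 | prev 110 | push {}
  [3] u=2 | in 000 | out 001 | ==
  [4] u=3 | in 111 | out 111 | prev 101 | push {1}
  [5] u=4 | in 111 | out 111 | prev 000 | push {}
  [6] u=5 | in 111 | out 011 | prev 000 | push {}
  [7] u=6 | in 011 | out 111 | ==
  [8] u=7 | in 001 | out 001 | prev 000 | push {}
  [9] u=1 | in 111 | out 111 | ==

Converged values:
  [0] 110
  [1] 111
  [2] 001
  [3] 111
  [4] 111
  [5] 011
  [6] 111
  [7] 001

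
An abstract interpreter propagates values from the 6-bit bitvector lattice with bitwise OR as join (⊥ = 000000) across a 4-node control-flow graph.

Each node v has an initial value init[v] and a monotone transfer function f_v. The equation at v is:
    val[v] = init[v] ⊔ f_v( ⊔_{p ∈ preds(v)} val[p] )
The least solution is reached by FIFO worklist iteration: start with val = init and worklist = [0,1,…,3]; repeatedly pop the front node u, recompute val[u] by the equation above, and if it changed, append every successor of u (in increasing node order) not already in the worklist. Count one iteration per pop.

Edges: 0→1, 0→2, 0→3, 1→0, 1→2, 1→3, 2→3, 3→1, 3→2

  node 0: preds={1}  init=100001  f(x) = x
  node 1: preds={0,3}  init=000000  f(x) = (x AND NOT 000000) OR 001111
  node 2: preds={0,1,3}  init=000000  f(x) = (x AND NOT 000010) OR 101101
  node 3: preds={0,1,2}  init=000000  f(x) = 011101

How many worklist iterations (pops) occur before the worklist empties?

12

Worklist (12 pops):
  #1 pop 0: in=000000 → 100001 (no change)
  #2 pop 1: in=100001 → 101111 (was 000000); enqueue [0]
  #3 pop 2: in=101111 → 101101 (was 000000); enqueue []
  #4 pop 3: in=101111 → 011101 (was 000000); enqueue [1,2]
  #5 pop 0: in=101111 → 101111 (was 100001); enqueue [3]
  #6 pop 1: in=111111 → 111111 (was 101111); enqueue [0]
  #7 pop 2: in=111111 → 111101 (was 101101); enqueue []
  #8 pop 3: in=111111 → 011101 (no change)
  #9 pop 0: in=111111 → 111111 (was 101111); enqueue [1,2,3]
  #10 pop 1: in=111111 → 111111 (no change)
  #11 pop 2: in=111111 → 111101 (no change)
  #12 pop 3: in=111111 → 011101 (no change)

Fixpoint:
  val[0] = 111111
  val[1] = 111111
  val[2] = 111101
  val[3] = 011101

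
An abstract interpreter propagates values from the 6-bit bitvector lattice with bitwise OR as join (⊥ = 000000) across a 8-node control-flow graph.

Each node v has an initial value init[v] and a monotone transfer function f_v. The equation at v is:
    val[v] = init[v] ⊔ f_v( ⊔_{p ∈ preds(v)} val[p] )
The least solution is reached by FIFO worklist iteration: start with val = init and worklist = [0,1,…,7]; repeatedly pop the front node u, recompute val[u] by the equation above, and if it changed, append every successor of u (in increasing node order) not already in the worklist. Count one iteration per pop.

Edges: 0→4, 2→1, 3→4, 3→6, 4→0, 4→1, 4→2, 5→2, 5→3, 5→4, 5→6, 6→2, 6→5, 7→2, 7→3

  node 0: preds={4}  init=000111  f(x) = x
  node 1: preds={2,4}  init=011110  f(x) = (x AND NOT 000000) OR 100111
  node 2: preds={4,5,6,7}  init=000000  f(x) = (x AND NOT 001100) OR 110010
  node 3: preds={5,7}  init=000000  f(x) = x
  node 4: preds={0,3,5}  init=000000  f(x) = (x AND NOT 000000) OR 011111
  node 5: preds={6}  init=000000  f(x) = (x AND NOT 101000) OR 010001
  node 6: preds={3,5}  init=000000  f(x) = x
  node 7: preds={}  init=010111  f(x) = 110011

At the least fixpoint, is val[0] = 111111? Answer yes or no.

yes

Worklist (21 pops):
  #1 pop 0: in=000000 → 000111 (no change)
  #2 pop 1: in=000000 → 111111 (was 011110); enqueue []
  #3 pop 2: in=010111 → 110011 (was 000000); enqueue [1]
  #4 pop 3: in=010111 → 010111 (was 000000); enqueue []
  #5 pop 4: in=010111 → 011111 (was 000000); enqueue [0,2]
  #6 pop 5: in=000000 → 010001 (was 000000); enqueue [3,4]
  #7 pop 6: in=010111 → 010111 (was 000000); enqueue [5]
  #8 pop 7: in=000000 → 110111 (was 010111); enqueue []
  #9 pop 1: in=111111 → 111111 (no change)
  #10 pop 0: in=011111 → 011111 (was 000111); enqueue []
  #11 pop 2: in=111111 → 110011 (no change)
  #12 pop 3: in=110111 → 110111 (was 010111); enqueue [6]
  #13 pop 4: in=111111 → 111111 (was 011111); enqueue [0,1,2]
  #14 pop 5: in=010111 → 010111 (was 010001); enqueue [3,4]
  #15 pop 6: in=110111 → 110111 (was 010111); enqueue [5]
  #16 pop 0: in=111111 → 111111 (was 011111); enqueue []
  #17 pop 1: in=111111 → 111111 (no change)
  #18 pop 2: in=111111 → 110011 (no change)
  #19 pop 3: in=110111 → 110111 (no change)
  #20 pop 4: in=111111 → 111111 (no change)
  #21 pop 5: in=110111 → 010111 (no change)

Fixpoint:
  val[0] = 111111
  val[1] = 111111
  val[2] = 110011
  val[3] = 110111
  val[4] = 111111
  val[5] = 010111
  val[6] = 110111
  val[7] = 110111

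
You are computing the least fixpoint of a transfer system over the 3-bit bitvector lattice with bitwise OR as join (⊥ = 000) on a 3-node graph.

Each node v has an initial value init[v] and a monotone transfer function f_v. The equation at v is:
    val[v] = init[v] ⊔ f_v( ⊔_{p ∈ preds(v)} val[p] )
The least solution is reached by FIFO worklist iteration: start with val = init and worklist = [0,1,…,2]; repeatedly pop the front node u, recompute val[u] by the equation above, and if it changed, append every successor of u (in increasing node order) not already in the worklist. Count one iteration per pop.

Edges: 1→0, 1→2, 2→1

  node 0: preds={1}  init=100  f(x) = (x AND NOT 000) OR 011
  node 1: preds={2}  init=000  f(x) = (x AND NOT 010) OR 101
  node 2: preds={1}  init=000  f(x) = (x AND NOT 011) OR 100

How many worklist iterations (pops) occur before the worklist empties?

5

Trace (5 dequeues):
  [1] u=0 | in 000 | out 111 | prev 100 | push {}
  [2] u=1 | in 000 | out 101 | prev 000 | push {0}
  [3] u=2 | in 101 | out 100 | prev 000 | push {1}
  [4] u=0 | in 101 | out 111 | ==
  [5] u=1 | in 100 | out 101 | ==

Converged values:
  [0] 111
  [1] 101
  [2] 100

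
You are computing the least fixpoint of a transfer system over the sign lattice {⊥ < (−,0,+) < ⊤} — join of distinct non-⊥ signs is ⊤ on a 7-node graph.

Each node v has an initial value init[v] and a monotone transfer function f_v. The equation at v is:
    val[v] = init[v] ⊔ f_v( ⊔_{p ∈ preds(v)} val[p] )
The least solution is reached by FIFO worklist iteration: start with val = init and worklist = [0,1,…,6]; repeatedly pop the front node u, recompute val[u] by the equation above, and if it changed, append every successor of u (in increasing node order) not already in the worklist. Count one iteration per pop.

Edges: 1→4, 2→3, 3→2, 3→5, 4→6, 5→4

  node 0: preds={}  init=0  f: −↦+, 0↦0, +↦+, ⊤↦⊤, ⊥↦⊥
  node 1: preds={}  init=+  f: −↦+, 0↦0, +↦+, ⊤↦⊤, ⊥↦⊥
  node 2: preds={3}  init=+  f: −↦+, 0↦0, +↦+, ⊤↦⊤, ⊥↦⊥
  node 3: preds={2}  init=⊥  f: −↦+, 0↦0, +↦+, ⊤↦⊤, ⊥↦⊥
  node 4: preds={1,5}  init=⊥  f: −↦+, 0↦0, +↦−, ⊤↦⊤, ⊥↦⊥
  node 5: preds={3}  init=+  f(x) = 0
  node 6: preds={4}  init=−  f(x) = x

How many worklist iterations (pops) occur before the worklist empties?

Iteration log — 10 steps:
  step 1. node 0  ⊔preds=⊥  new=0  stable
  step 2. node 1  ⊔preds=⊥  new=+  stable
  step 3. node 2  ⊔preds=⊥  new=+  stable
  step 4. node 3  ⊔preds=+  new=+  old=⊥  +wl: 2
  step 5. node 4  ⊔preds=+  new=−  old=⊥  +wl: 
  step 6. node 5  ⊔preds=+  new=⊤  old=+  +wl: 4
  step 7. node 6  ⊔preds=−  new=−  stable
  step 8. node 2  ⊔preds=+  new=+  stable
  step 9. node 4  ⊔preds=⊤  new=⊤  old=−  +wl: 6
  step 10. node 6  ⊔preds=⊤  new=⊤  old=−  +wl: 

Least fixpoint reached:
  node 0: 0
  node 1: +
  node 2: +
  node 3: +
  node 4: ⊤
  node 5: ⊤
  node 6: ⊤

10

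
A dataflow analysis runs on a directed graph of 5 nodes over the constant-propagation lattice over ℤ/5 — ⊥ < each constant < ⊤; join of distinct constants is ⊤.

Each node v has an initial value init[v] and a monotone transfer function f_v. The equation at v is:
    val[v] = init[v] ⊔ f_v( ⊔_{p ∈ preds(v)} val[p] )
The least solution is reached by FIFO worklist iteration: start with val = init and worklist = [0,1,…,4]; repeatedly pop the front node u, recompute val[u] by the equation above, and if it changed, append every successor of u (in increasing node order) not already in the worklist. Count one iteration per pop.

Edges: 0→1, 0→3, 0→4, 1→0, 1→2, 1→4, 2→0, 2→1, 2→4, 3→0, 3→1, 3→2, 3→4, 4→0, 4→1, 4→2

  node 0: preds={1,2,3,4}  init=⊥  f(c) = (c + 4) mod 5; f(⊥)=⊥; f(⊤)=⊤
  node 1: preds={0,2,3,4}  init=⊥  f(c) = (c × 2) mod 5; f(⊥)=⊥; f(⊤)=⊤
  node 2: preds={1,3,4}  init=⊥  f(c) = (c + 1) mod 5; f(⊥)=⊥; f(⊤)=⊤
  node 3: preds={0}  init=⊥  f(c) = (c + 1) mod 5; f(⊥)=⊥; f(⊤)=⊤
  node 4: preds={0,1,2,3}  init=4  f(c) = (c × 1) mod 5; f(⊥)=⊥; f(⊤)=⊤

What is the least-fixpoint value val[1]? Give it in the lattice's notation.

Trace (13 dequeues):
  [1] u=0 | in 4 | out 3 | prev ⊥ | push {}
  [2] u=1 | in ⊤ | out ⊤ | prev ⊥ | push {0}
  [3] u=2 | in ⊤ | out ⊤ | prev ⊥ | push {1}
  [4] u=3 | in 3 | out 4 | prev ⊥ | push {2}
  [5] u=4 | in ⊤ | out ⊤ | prev 4 | push {}
  [6] u=0 | in ⊤ | out ⊤ | prev 3 | push {3,4}
  [7] u=1 | in ⊤ | out ⊤ | ==
  [8] u=2 | in ⊤ | out ⊤ | ==
  [9] u=3 | in ⊤ | out ⊤ | prev 4 | push {0,1,2}
  [10] u=4 | in ⊤ | out ⊤ | ==
  [11] u=0 | in ⊤ | out ⊤ | ==
  [12] u=1 | in ⊤ | out ⊤ | ==
  [13] u=2 | in ⊤ | out ⊤ | ==

Converged values:
  [0] ⊤
  [1] ⊤
  [2] ⊤
  [3] ⊤
  [4] ⊤

⊤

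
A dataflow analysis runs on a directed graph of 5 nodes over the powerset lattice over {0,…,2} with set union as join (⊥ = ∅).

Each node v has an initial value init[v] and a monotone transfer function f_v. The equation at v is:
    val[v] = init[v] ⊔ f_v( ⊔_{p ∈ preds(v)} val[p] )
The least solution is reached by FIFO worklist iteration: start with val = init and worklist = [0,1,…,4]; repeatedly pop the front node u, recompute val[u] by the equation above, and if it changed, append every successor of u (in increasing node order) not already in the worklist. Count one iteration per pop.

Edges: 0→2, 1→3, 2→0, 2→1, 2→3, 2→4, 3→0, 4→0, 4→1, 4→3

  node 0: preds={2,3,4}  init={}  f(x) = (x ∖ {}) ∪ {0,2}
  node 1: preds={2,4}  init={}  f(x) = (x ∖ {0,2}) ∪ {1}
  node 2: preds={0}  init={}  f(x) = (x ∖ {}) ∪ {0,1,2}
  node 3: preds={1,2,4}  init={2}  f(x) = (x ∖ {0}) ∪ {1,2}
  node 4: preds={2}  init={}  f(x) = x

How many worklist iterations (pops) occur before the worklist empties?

Trace (9 dequeues):
  [1] u=0 | in {2} | out {0,2} | prev {} | push {}
  [2] u=1 | in {} | out {1} | prev {} | push {}
  [3] u=2 | in {0,2} | out {0,1,2} | prev {} | push {0,1}
  [4] u=3 | in {0,1,2} | out {1,2} | prev {2} | push {}
  [5] u=4 | in {0,1,2} | out {0,1,2} | prev {} | push {3}
  [6] u=0 | in {0,1,2} | out {0,1,2} | prev {0,2} | push {2}
  [7] u=1 | in {0,1,2} | out {1} | ==
  [8] u=3 | in {0,1,2} | out {1,2} | ==
  [9] u=2 | in {0,1,2} | out {0,1,2} | ==

Converged values:
  [0] {0,1,2}
  [1] {1}
  [2] {0,1,2}
  [3] {1,2}
  [4] {0,1,2}

9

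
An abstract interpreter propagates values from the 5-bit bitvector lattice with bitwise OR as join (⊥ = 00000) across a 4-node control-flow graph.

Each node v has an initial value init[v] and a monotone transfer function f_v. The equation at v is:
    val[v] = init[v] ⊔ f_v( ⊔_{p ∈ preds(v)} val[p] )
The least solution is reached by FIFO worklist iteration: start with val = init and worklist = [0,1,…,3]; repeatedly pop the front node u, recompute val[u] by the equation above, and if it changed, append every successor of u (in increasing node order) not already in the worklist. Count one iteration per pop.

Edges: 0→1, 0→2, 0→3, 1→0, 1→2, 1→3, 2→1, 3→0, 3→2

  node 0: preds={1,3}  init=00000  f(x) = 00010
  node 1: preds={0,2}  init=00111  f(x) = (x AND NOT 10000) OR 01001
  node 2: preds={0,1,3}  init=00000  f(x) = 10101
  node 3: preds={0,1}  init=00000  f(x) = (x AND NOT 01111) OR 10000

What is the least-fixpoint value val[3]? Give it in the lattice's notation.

Trace (7 dequeues):
  [1] u=0 | in 00111 | out 00010 | prev 00000 | push {}
  [2] u=1 | in 00010 | out 01111 | prev 00111 | push {0}
  [3] u=2 | in 01111 | out 10101 | prev 00000 | push {1}
  [4] u=3 | in 01111 | out 10000 | prev 00000 | push {2}
  [5] u=0 | in 11111 | out 00010 | ==
  [6] u=1 | in 10111 | out 01111 | ==
  [7] u=2 | in 11111 | out 10101 | ==

Converged values:
  [0] 00010
  [1] 01111
  [2] 10101
  [3] 10000

10000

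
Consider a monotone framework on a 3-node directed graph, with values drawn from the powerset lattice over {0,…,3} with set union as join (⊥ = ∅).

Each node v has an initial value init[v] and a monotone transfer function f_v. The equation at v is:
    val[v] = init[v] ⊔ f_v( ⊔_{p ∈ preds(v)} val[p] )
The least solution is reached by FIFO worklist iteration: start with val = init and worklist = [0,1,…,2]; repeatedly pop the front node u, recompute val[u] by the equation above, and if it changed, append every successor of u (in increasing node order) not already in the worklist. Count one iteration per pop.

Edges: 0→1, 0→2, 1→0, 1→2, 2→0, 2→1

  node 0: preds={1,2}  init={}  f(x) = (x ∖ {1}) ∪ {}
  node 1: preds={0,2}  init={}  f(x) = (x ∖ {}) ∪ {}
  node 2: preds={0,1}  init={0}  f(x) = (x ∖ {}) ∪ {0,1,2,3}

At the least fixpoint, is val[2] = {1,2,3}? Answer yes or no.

Trace (7 dequeues):
  [1] u=0 | in {0} | out {0} | prev {} | push {}
  [2] u=1 | in {0} | out {0} | prev {} | push {0}
  [3] u=2 | in {0} | out {0,1,2,3} | prev {0} | push {1}
  [4] u=0 | in {0,1,2,3} | out {0,2,3} | prev {0} | push {2}
  [5] u=1 | in {0,1,2,3} | out {0,1,2,3} | prev {0} | push {0}
  [6] u=2 | in {0,1,2,3} | out {0,1,2,3} | ==
  [7] u=0 | in {0,1,2,3} | out {0,2,3} | ==

Converged values:
  [0] {0,2,3}
  [1] {0,1,2,3}
  [2] {0,1,2,3}

no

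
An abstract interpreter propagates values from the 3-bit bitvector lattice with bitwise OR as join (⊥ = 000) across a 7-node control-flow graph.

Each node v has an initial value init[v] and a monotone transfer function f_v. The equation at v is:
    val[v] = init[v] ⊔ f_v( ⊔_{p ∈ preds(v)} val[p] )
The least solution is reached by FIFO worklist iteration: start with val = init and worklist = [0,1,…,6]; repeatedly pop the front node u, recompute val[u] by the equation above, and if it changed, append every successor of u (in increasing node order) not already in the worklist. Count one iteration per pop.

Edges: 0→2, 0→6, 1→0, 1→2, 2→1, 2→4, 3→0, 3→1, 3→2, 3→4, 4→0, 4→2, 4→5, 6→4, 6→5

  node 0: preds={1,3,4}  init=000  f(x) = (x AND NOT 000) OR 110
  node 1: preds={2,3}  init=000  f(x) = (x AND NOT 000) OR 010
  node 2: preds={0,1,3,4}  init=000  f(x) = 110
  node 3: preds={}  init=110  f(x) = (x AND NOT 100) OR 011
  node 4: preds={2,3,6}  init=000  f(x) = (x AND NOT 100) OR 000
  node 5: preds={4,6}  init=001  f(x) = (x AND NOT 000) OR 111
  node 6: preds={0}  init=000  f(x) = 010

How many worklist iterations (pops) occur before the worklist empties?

Trace (14 dequeues):
  [1] u=0 | in 110 | out 110 | prev 000 | push {}
  [2] u=1 | in 110 | out 110 | prev 000 | push {0}
  [3] u=2 | in 110 | out 110 | prev 000 | push {1}
  [4] u=3 | in 000 | out 111 | prev 110 | push {2}
  [5] u=4 | in 111 | out 011 | prev 000 | push {}
  [6] u=5 | in 011 | out 111 | prev 001 | push {}
  [7] u=6 | in 110 | out 010 | prev 000 | push {4,5}
  [8] u=0 | in 111 | out 111 | prev 110 | push {6}
  [9] u=1 | in 111 | out 111 | prev 110 | push {0}
  [10] u=2 | in 111 | out 110 | ==
  [11] u=4 | in 111 | out 011 | ==
  [12] u=5 | in 011 | out 111 | ==
  [13] u=6 | in 111 | out 010 | ==
  [14] u=0 | in 111 | out 111 | ==

Converged values:
  [0] 111
  [1] 111
  [2] 110
  [3] 111
  [4] 011
  [5] 111
  [6] 010

14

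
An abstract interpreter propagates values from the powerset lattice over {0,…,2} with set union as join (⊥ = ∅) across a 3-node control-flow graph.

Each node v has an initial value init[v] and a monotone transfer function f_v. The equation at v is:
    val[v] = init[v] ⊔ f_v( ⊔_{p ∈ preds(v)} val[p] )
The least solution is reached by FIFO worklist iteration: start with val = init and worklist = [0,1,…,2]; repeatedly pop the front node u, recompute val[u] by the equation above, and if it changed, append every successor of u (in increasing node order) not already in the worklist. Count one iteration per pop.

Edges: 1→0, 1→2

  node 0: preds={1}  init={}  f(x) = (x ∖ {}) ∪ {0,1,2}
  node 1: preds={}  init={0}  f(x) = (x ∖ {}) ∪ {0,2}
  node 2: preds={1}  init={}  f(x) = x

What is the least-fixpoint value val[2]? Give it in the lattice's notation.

Worklist (4 pops):
  #1 pop 0: in={0} → {0,1,2} (was {}); enqueue []
  #2 pop 1: in={} → {0,2} (was {0}); enqueue [0]
  #3 pop 2: in={0,2} → {0,2} (was {}); enqueue []
  #4 pop 0: in={0,2} → {0,1,2} (no change)

Fixpoint:
  val[0] = {0,1,2}
  val[1] = {0,2}
  val[2] = {0,2}

{0,2}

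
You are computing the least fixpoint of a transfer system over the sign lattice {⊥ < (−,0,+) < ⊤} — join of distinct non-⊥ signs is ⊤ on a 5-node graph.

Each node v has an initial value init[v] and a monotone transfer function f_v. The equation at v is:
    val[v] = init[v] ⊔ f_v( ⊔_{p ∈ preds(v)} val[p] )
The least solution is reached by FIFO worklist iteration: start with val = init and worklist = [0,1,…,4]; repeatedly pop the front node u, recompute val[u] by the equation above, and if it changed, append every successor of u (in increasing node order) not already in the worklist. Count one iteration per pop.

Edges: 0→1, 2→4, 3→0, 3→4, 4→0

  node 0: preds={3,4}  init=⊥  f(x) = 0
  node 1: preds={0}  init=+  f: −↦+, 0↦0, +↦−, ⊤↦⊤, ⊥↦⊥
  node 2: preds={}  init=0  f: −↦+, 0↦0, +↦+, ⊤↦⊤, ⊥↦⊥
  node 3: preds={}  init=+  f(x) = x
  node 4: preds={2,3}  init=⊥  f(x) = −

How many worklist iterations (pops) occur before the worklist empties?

Trace (6 dequeues):
  [1] u=0 | in + | out 0 | prev ⊥ | push {}
  [2] u=1 | in 0 | out ⊤ | prev + | push {}
  [3] u=2 | in ⊥ | out 0 | ==
  [4] u=3 | in ⊥ | out + | ==
  [5] u=4 | in ⊤ | out − | prev ⊥ | push {0}
  [6] u=0 | in ⊤ | out 0 | ==

Converged values:
  [0] 0
  [1] ⊤
  [2] 0
  [3] +
  [4] −

6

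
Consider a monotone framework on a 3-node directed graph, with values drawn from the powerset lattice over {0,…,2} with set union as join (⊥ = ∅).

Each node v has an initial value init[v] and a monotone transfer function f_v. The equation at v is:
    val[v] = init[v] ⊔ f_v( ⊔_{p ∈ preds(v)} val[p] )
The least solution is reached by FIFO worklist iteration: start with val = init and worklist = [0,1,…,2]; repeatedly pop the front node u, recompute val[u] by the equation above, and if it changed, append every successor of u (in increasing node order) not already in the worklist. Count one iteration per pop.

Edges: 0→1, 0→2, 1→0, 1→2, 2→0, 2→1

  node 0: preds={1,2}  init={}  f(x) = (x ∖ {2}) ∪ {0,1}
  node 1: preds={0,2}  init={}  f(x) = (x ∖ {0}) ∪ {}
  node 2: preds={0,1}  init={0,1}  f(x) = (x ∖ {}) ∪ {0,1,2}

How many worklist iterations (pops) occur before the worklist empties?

7

Iteration log — 7 steps:
  step 1. node 0  ⊔preds={0,1}  new={0,1}  old={}  +wl: 
  step 2. node 1  ⊔preds={0,1}  new={1}  old={}  +wl: 0
  step 3. node 2  ⊔preds={0,1}  new={0,1,2}  old={0,1}  +wl: 1
  step 4. node 0  ⊔preds={0,1,2}  new={0,1}  stable
  step 5. node 1  ⊔preds={0,1,2}  new={1,2}  old={1}  +wl: 0,2
  step 6. node 0  ⊔preds={0,1,2}  new={0,1}  stable
  step 7. node 2  ⊔preds={0,1,2}  new={0,1,2}  stable

Least fixpoint reached:
  node 0: {0,1}
  node 1: {1,2}
  node 2: {0,1,2}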